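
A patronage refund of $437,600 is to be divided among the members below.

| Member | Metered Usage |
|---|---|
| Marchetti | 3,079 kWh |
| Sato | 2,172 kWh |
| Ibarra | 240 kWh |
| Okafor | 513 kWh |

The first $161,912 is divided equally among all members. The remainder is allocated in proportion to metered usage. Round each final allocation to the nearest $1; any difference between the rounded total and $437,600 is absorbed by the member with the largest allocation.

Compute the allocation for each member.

Marchetti: $181,857 | Sato: $140,211 | Ibarra: $51,498 | Okafor: $64,034

$161,912 shared equally gives $40,478 per member.
Remainder $275,688 by metered usage (total 6,004): Marchetti 141,379.64 → $141,380; Sato 99,732.57 → $99,733; Ibarra 11,020.17 → $11,020; Okafor 23,555.62 → $23,556.
Rounding difference −$1 on remainder applied to Marchetti.
Totals: Marchetti $40,478 + $141,379 = $181,857; Sato $40,478 + $99,733 = $140,211; Ibarra $40,478 + $11,020 = $51,498; Okafor $40,478 + $23,556 = $64,034.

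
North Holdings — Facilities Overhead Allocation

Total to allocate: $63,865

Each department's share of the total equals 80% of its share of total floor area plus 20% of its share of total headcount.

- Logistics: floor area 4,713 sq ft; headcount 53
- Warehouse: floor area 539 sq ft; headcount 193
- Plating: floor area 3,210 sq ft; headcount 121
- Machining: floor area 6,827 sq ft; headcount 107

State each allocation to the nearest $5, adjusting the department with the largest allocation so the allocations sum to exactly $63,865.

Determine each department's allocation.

Totals — floor area 15,289, headcount 474.
Composite weights (80% floor area + 20% headcount): Logistics 0.2690; Warehouse 0.1096; Plating 0.2190; Machining 0.4024.
Unrounded shares: Logistics 17,177.87; Warehouse 7,002.02; Plating 13,987.63; Machining 25,697.48.
At nearest $5: Logistics $17,180; Warehouse $7,000; Plating $13,990; Machining $25,695. Sum = $63,865.
Sum already equals the total — no adjustment.

Logistics: $17,180; Warehouse: $7,000; Plating: $13,990; Machining: $25,695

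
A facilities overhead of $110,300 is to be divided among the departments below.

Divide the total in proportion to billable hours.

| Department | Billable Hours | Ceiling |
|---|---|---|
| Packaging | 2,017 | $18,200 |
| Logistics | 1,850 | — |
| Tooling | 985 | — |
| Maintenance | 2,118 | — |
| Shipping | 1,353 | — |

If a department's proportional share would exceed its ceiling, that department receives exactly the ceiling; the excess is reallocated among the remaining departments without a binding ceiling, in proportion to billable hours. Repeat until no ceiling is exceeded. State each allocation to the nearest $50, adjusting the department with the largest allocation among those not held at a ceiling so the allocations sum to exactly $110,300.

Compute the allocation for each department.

Packaging: $18,200 | Logistics: $27,000 | Tooling: $14,400 | Maintenance: $30,950 | Shipping: $19,750

Billable hours total: 8,323.
Pro-rata shares before constraints: Packaging 26,730.16; Logistics 24,517.00; Tooling 13,053.65; Maintenance 28,068.65; Shipping 17,930.54.
Held at cap: Packaging ($18,200); balance $92,100 reallocated over remaining billable hours 6,306.
Shares after redistribution: Logistics 27,019.51 → $27,000; Tooling 14,386.06 → $14,400; Maintenance 30,933.68 → $30,950; Shipping 19,760.75 → $19,750.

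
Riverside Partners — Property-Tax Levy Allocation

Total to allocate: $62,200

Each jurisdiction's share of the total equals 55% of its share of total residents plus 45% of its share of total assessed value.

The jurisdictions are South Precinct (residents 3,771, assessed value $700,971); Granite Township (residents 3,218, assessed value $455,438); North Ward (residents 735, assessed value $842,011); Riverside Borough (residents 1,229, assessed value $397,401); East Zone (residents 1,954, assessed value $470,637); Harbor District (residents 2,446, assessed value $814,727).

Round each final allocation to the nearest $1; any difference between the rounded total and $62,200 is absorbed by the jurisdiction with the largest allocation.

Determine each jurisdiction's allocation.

Totals — residents 13,353, assessed value 3,681,185.
Blended shares (55% residents + 45% assessed value): South Precinct 0.2410; Granite Township 0.1882; North Ward 0.1332; Riverside Borough 0.0992; East Zone 0.1380; Harbor District 0.2003.
Raw shares: South Precinct 14,991.05; Granite Township 11,707.36; North Ward 8,285.30; Riverside Borough 6,170.31; East Zone 8,584.59; Harbor District 12,461.38.
After rounding ($1): South Precinct $14,991; Granite Township $11,707; North Ward $8,285; Riverside Borough $6,170; East Zone $8,585; Harbor District $12,461. Sum = $62,199.
Difference $62,200 − $62,199 = +$1 applied to largest allocation (South Precinct): South Precinct becomes $14,992.

South Precinct: $14,992 · Granite Township: $11,707 · North Ward: $8,285 · Riverside Borough: $6,170 · East Zone: $8,585 · Harbor District: $12,461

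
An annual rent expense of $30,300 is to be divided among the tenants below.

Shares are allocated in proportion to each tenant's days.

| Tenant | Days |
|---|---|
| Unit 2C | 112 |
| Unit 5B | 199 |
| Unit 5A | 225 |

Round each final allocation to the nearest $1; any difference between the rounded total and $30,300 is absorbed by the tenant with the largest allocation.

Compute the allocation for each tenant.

Unit 2C: $6,331; Unit 5B: $11,249; Unit 5A: $12,720

Days total: 536.
Raw shares: Unit 2C 112/536 × $30,300 = 6,331.34; Unit 5B 199/536 × $30,300 = 11,249.44; Unit 5A 225/536 × $30,300 = 12,719.22.
After rounding ($1): Unit 2C $6,331; Unit 5B $11,249; Unit 5A $12,719. Sum = $30,299.
Difference $30,300 − $30,299 = +$1 applied to largest allocation (Unit 5A): Unit 5A becomes $12,720.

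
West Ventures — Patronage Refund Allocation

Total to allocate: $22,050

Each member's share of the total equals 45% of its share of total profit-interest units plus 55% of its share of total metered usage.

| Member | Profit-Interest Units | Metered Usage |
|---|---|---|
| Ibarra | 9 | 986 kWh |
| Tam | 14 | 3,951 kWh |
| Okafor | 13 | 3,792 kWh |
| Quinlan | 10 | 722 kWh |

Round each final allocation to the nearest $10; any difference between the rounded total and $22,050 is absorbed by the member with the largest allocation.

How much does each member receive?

Profit-interest units total 46; metered usage total 9,451.
Combined weights (45% profit-interest units + 55% metered usage): Ibarra 0.1454; Tam 0.3669; Okafor 0.3478; Quinlan 0.1398.
Unrounded shares: Ibarra 3,206.59; Tam 8,089.80; Okafor 7,670.07; Quinlan 3,083.53.
At nearest $10: Ibarra $3,210; Tam $8,090; Okafor $7,670; Quinlan $3,080. Sum = $22,050.
Rounded total matches; no reconciliation needed.

Ibarra: $3,210 · Tam: $8,090 · Okafor: $7,670 · Quinlan: $3,080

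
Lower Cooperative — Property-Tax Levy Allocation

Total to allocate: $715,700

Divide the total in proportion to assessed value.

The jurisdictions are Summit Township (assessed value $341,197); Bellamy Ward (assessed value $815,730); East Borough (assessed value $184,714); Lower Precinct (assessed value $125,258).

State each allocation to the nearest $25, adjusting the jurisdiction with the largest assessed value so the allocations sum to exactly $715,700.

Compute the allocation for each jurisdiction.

Combined assessed value = 1,466,899.
Pro-rata amounts: Summit Township 341,197/1,466,899 × $715,700 = 166,470.01; Bellamy Ward 815,730/1,466,899 × $715,700 = 397,994.65; East Borough 184,714/1,466,899 × $715,700 = 90,121.96; Lower Precinct 125,258/1,466,899 × $715,700 = 61,113.38.
Rounded to nearest $25: Summit Township $166,475; Bellamy Ward $398,000; East Borough $90,125; Lower Precinct $61,125. Sum = $715,725.
Difference $715,700 − $715,725 = −$25 applied to largest assessed value (Bellamy Ward): Bellamy Ward becomes $397,975.

Summit Township: $166,475 · Bellamy Ward: $397,975 · East Borough: $90,125 · Lower Precinct: $61,125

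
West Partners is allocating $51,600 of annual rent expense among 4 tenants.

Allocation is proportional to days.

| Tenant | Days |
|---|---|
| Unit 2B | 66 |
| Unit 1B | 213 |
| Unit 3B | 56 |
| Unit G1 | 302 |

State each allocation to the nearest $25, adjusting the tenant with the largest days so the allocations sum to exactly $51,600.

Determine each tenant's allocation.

Days total: 66 + 213 + 56 + 302 = 637.
Unrounded shares: Unit 2B 5,346.31; Unit 1B 17,254.00; Unit 3B 4,536.26; Unit G1 24,463.42.
Rounded to nearest $25: Unit 2B $5,350; Unit 1B $17,250; Unit 3B $4,525; Unit G1 $24,475. Sum = $51,600.
Sum already equals the total — no adjustment.

Unit 2B: $5,350 · Unit 1B: $17,250 · Unit 3B: $4,525 · Unit G1: $24,475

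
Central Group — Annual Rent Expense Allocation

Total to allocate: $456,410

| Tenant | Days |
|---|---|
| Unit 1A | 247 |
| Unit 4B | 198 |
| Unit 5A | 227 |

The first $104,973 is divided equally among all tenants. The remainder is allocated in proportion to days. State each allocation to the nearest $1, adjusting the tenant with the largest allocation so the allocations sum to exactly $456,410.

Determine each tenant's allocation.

First tranche $104,973 split equally: $34,991 each.
Remainder $351,437 by days (total 672): Unit 1A 129,174.02 → $129,174; Unit 4B 103,548.40 → $103,548; Unit 5A 118,714.58 → $118,715.
Totals: Unit 1A $34,991 + $129,174 = $164,165; Unit 4B $34,991 + $103,548 = $138,539; Unit 5A $34,991 + $118,715 = $153,706.

Unit 1A: $164,165 · Unit 4B: $138,539 · Unit 5A: $153,706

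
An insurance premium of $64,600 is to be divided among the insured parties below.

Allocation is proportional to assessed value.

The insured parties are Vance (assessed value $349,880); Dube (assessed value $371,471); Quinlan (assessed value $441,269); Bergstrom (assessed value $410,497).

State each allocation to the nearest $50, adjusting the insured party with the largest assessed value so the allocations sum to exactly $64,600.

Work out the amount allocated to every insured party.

Sum of assessed value: 1,573,117.
Pro-rata amounts: Vance 349,880/1,573,117 × $64,600 = 14,367.81; Dube 371,471/1,573,117 × $64,600 = 15,254.44; Quinlan 441,269/1,573,117 × $64,600 = 18,120.70; Bergstrom 410,497/1,573,117 × $64,600 = 16,857.05.
At nearest $50: Vance $14,350; Dube $15,250; Quinlan $18,100; Bergstrom $16,850. Sum = $64,550.
Difference $64,600 − $64,550 = +$50 applied to largest assessed value (Quinlan): Quinlan becomes $18,150.

Vance: $14,350; Dube: $15,250; Quinlan: $18,150; Bergstrom: $16,850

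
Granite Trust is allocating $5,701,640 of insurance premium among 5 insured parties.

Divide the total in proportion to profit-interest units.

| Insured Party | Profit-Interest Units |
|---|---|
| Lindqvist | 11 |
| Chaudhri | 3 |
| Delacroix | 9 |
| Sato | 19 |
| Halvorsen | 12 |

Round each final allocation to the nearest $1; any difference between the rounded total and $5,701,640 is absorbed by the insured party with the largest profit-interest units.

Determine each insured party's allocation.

Profit-interest units total: 11 + 3 + 9 + 19 + 12 = 54.
Raw shares: Lindqvist 1,161,445.19; Chaudhri 316,757.78; Delacroix 950,273.33; Sato 2,006,132.59; Halvorsen 1,267,031.11.
At nearest $1: Lindqvist $1,161,445; Chaudhri $316,758; Delacroix $950,273; Sato $2,006,133; Halvorsen $1,267,031. Sum = $5,701,640.
Rounded total matches; no reconciliation needed.

Lindqvist: $1,161,445 | Chaudhri: $316,758 | Delacroix: $950,273 | Sato: $2,006,133 | Halvorsen: $1,267,031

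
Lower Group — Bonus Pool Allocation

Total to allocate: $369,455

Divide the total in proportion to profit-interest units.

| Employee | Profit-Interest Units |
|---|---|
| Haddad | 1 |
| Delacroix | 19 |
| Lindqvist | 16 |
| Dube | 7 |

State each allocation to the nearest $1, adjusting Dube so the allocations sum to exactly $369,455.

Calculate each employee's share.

Haddad: $8,592 | Delacroix: $163,248 | Lindqvist: $137,472 | Dube: $60,143

Combined profit-interest units = 43.
Raw shares: Haddad 1/43 × $369,455 = 8,591.98; Delacroix 19/43 × $369,455 = 163,247.56; Lindqvist 16/43 × $369,455 = 137,471.63; Dube 7/43 × $369,455 = 60,143.84.
Rounded to nearest $1: Haddad $8,592; Delacroix $163,248; Lindqvist $137,472; Dube $60,144. Sum = $369,456.
Difference $369,455 − $369,456 = −$1 applied to Dube: Dube becomes $60,143.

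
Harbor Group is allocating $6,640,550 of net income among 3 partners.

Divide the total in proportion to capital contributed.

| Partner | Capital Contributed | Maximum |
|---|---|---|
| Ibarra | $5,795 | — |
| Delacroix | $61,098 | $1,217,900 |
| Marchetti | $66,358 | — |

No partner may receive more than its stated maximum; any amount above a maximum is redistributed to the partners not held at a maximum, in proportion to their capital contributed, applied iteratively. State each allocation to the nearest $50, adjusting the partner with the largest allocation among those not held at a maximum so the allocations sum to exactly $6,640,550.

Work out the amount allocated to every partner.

Ibarra: $435,500; Delacroix: $1,217,900; Marchetti: $4,987,150

Sum of capital contributed: 133,251.
Proportional shares (ignoring caps): Ibarra 288,793.23; Delacroix 3,044,812.60; Marchetti 3,306,944.16.
Cap binds for Delacroix ($1,217,900); balance $5,422,650 reallocated over remaining capital contributed 72,153.
Shares after redistribution: Ibarra 435,522.53 → $435,500; Marchetti 4,987,127.47 → $4,987,150.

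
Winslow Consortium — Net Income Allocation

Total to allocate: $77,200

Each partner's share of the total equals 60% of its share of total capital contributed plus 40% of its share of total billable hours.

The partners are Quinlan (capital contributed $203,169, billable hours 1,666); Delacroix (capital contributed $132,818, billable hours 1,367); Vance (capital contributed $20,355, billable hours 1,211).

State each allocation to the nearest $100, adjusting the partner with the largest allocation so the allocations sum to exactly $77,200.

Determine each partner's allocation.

Quinlan: $38,500 | Delacroix: $27,200 | Vance: $11,500

Capital contributed total 356,342; billable hours total 4,244.
Composite weights (60% capital contributed + 40% billable hours): Quinlan 0.4991; Delacroix 0.3525; Vance 0.1484.
Pro-rata amounts: Quinlan 38,531.50; Delacroix 27,211.18; Vance 11,457.32.
After rounding ($100): Quinlan $38,500; Delacroix $27,200; Vance $11,500. Sum = $77,200.
Sum already equals the total — no adjustment.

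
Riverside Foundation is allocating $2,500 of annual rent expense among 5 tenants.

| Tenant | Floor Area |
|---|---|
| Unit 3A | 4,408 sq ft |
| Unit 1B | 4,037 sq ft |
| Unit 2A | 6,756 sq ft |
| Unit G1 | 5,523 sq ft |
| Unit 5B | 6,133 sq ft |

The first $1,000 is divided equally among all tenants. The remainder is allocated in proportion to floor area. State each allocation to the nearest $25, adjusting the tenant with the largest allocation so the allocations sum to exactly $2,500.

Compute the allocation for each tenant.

Unit 3A: $450 · Unit 1B: $425 · Unit 2A: $575 · Unit G1: $500 · Unit 5B: $550

Equal tier: $1,000 ÷ 5 = $200 apiece.
Remainder $1,500 by floor area (total 26,857): Unit 3A 246.19 → $250; Unit 1B 225.47 → $225; Unit 2A 377.33 → $375; Unit G1 308.47 → $300; Unit 5B 342.54 → $350.
Totals: Unit 3A $200 + $250 = $450; Unit 1B $200 + $225 = $425; Unit 2A $200 + $375 = $575; Unit G1 $200 + $300 = $500; Unit 5B $200 + $350 = $550.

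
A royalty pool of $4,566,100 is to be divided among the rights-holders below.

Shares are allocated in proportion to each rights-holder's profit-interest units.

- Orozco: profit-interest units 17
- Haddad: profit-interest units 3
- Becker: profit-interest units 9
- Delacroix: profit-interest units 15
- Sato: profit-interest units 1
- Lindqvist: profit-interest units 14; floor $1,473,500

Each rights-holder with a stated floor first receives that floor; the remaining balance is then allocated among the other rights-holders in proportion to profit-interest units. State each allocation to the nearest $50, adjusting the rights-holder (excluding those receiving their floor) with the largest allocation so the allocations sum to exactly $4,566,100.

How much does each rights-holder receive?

Guaranteed amounts: Lindqvist $1,473,500. Remaining pool $3,092,600.
Remaining pool split over remaining profit-interest units 45: Orozco 1,168,315.56 → $1,168,300; Haddad 206,173.33 → $206,150; Becker 618,520.00 → $618,500; Delacroix 1,030,866.67 → $1,030,850; Sato 68,724.44 → $68,700.
Rounding difference +$100 applied to Orozco → $1,168,400.

Orozco: $1,168,400 · Haddad: $206,150 · Becker: $618,500 · Delacroix: $1,030,850 · Sato: $68,700 · Lindqvist: $1,473,500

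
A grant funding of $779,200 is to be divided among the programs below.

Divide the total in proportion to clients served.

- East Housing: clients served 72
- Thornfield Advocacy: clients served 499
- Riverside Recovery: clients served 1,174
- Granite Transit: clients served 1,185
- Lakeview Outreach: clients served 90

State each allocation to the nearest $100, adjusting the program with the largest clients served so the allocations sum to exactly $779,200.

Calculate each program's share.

Total clients served = 3,020.
Pro-rata amounts: East Housing 72/3,020 × $779,200 = 18,576.95; Thornfield Advocacy 499/3,020 × $779,200 = 128,748.61; Riverside Recovery 1,174/3,020 × $779,200 = 302,907.55; Granite Transit 1,185/3,020 × $779,200 = 305,745.70; Lakeview Outreach 90/3,020 × $779,200 = 23,221.19.
At nearest $100: East Housing $18,600; Thornfield Advocacy $128,700; Riverside Recovery $302,900; Granite Transit $305,700; Lakeview Outreach $23,200. Sum = $779,100.
Difference $779,200 − $779,100 = +$100 applied to largest clients served (Granite Transit): Granite Transit becomes $305,800.

East Housing: $18,600 | Thornfield Advocacy: $128,700 | Riverside Recovery: $302,900 | Granite Transit: $305,800 | Lakeview Outreach: $23,200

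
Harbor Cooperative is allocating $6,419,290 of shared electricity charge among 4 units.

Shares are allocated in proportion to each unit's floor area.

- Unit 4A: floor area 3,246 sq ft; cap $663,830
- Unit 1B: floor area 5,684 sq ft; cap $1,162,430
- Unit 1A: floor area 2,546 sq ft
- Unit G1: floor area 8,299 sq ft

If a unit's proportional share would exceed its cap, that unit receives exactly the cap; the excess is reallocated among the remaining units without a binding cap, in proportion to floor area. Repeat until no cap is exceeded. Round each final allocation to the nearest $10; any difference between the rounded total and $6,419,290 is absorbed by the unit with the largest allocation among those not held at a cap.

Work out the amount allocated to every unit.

Floor area total: 19,775.
Pro-rata shares before constraints: Unit 4A 1,053,704.95; Unit 1B 1,845,119.82; Unit 1A 826,473.44; Unit G1 2,693,991.79.
Held at cap: Unit 4A ($663,830), Unit 1B ($1,162,430); residual $4,593,030 reallocated over remaining floor area 10,845.
Remaining shares: Unit 1A 1,078,271.50 → $1,078,270; Unit G1 3,514,758.50 → $3,514,760.

Unit 4A: $663,830; Unit 1B: $1,162,430; Unit 1A: $1,078,270; Unit G1: $3,514,760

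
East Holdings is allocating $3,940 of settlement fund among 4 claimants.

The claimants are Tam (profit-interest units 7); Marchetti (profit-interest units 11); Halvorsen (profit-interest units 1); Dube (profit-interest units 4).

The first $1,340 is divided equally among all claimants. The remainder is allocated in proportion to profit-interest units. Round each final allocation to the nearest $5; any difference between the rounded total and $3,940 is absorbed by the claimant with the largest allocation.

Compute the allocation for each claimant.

First tranche $1,340 split equally: $335 each.
Remainder $2,600 by profit-interest units (total 23): Tam 791.30 → $790; Marchetti 1,243.48 → $1,245; Halvorsen 113.04 → $115; Dube 452.17 → $450.
Totals: Tam $335 + $790 = $1,125; Marchetti $335 + $1,245 = $1,580; Halvorsen $335 + $115 = $450; Dube $335 + $450 = $785.

Tam: $1,125; Marchetti: $1,580; Halvorsen: $450; Dube: $785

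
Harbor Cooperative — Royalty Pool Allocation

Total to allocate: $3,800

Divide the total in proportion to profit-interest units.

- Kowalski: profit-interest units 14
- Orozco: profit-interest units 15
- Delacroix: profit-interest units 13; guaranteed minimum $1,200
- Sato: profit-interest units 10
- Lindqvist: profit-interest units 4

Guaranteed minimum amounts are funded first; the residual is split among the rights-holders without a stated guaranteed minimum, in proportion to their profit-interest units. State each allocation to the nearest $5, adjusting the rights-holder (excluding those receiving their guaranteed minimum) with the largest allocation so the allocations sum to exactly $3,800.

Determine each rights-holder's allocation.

Minimums first: Delacroix $1,200. Residual $2,600.
Residual split over remaining profit-interest units 43: Kowalski 846.51 → $845; Orozco 906.98 → $905; Sato 604.65 → $605; Lindqvist 241.86 → $240.
Rounding difference +$5 applied to Orozco → $910.

Kowalski: $845 · Orozco: $910 · Delacroix: $1,200 · Sato: $605 · Lindqvist: $240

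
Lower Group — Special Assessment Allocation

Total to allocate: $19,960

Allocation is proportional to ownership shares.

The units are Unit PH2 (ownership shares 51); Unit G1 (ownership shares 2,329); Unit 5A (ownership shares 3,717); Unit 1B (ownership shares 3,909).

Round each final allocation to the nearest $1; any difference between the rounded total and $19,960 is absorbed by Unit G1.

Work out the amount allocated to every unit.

Sum of ownership shares: 10,006.
Pro-rata amounts: Unit PH2 51/10,006 × $19,960 = 101.73; Unit G1 2,329/10,006 × $19,960 = 4,645.90; Unit 5A 3,717/10,006 × $19,960 = 7,414.68; Unit 1B 3,909/10,006 × $19,960 = 7,797.69.
At nearest $1: Unit PH2 $102; Unit G1 $4,646; Unit 5A $7,415; Unit 1B $7,798. Sum = $19,961.
Difference $19,960 − $19,961 = −$1 applied to Unit G1: Unit G1 becomes $4,645.

Unit PH2: $102 · Unit G1: $4,645 · Unit 5A: $7,415 · Unit 1B: $7,798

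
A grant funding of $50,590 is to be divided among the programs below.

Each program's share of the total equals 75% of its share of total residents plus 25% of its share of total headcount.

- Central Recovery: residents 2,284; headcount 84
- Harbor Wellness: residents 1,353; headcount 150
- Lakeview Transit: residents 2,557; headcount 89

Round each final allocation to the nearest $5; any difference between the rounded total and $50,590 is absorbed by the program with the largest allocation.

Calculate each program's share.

Totals — residents 6,194, headcount 323.
Blended shares (75% residents + 25% headcount): Central Recovery 0.3416; Harbor Wellness 0.2799; Lakeview Transit 0.3785.
Pro-rata amounts: Central Recovery 17,280.20; Harbor Wellness 14,161.51; Lakeview Transit 19,148.29.
Rounded to nearest $5: Central Recovery $17,280; Harbor Wellness $14,160; Lakeview Transit $19,150. Sum = $50,590.
Sum already equals the total — no adjustment.

Central Recovery: $17,280 | Harbor Wellness: $14,160 | Lakeview Transit: $19,150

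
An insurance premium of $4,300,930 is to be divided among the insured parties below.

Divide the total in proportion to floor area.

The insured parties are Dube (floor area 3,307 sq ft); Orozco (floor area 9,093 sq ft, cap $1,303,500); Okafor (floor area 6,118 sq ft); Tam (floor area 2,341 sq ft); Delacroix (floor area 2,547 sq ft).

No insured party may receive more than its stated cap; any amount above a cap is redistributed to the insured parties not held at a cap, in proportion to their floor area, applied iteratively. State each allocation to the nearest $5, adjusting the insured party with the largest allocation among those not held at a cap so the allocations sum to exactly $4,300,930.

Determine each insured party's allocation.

Floor area total: 23,406.
Unconstrained shares: Dube 607,672.20; Orozco 1,670,868.86; Okafor 1,124,202.76; Tam 430,166.50; Delacroix 468,019.68.
Capped: Orozco ($1,303,500); residual $2,997,430 reallocated over remaining floor area 14,313.
Remaining shares: Dube 692,552.30 → $692,550; Okafor 1,281,232.22 → $1,281,230; Tam 490,252.47 → $490,250; Delacroix 533,393.01 → $533,395.
Rounding difference +$5 applied to Okafor → $1,281,235.

Dube: $692,550 · Orozco: $1,303,500 · Okafor: $1,281,235 · Tam: $490,250 · Delacroix: $533,395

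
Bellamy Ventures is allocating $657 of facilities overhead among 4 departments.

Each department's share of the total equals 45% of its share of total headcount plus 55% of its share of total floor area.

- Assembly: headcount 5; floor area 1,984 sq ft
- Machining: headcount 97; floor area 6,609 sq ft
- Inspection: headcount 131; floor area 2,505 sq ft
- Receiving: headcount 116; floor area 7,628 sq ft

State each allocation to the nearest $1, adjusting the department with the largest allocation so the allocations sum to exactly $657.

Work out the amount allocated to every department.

Headcount total 349; floor area total 18,726.
Combined weights (45% headcount + 55% floor area): Assembly 0.0647; Machining 0.3192; Inspection 0.2425; Receiving 0.3736.
Unrounded shares: Assembly 42.52; Machining 209.70; Inspection 159.31; Receiving 245.46.
Rounded to nearest $1: Assembly $43; Machining $210; Inspection $159; Receiving $245. Sum = $657.
Rounded total matches; no reconciliation needed.

Assembly: $43 | Machining: $210 | Inspection: $159 | Receiving: $245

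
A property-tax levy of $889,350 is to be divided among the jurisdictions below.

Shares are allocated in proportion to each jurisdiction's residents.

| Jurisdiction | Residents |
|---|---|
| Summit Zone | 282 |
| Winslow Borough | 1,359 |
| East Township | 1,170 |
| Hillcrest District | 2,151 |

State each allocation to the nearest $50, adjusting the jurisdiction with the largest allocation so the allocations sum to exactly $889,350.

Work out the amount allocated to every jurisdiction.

Summit Zone: $50,550; Winslow Borough: $243,600; East Township: $209,700; Hillcrest District: $385,500

Total residents = 4,962.
Unrounded shares: Summit Zone 282/4,962 × $889,350 = 50,543.47; Winslow Borough 1,359/4,962 × $889,350 = 243,576.51; East Township 1,170/4,962 × $889,350 = 209,701.63; Hillcrest District 2,151/4,962 × $889,350 = 385,528.39.
At nearest $50: Summit Zone $50,550; Winslow Borough $243,600; East Township $209,700; Hillcrest District $385,550. Sum = $889,400.
Difference $889,350 − $889,400 = −$50 applied to largest allocation (Hillcrest District): Hillcrest District becomes $385,500.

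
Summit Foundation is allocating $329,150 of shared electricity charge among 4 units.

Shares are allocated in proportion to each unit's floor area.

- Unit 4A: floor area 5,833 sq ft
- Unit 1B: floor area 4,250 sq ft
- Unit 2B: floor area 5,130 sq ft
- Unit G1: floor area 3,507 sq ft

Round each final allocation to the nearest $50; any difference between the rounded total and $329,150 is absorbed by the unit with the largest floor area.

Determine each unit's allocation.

Unit 4A: $102,550 · Unit 1B: $74,750 · Unit 2B: $90,200 · Unit G1: $61,650

Combined floor area = 5,833 + 4,250 + 5,130 + 3,507 = 18,720.
Unrounded shares: Unit 4A 102,560.47; Unit 1B 74,726.90; Unit 2B 90,199.76; Unit G1 61,662.88.
At nearest $50: Unit 4A $102,550; Unit 1B $74,750; Unit 2B $90,200; Unit G1 $61,650. Sum = $329,150.
No rounding difference to absorb.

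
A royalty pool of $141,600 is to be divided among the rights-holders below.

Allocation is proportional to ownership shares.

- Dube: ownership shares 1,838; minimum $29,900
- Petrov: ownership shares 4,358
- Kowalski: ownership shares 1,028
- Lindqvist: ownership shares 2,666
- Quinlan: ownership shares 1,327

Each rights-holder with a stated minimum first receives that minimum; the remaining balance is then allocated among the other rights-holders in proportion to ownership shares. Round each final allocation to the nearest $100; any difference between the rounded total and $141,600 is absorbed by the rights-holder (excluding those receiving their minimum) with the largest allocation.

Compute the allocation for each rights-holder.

Guaranteed amounts: Dube $29,900. Balance $111,700.
Balance split over remaining ownership shares 9,379: Petrov 51,901.97 → $51,900; Kowalski 12,243.05 → $12,200; Lindqvist 31,750.95 → $31,800; Quinlan 15,804.02 → $15,800.

Dube: $29,900; Petrov: $51,900; Kowalski: $12,200; Lindqvist: $31,800; Quinlan: $15,800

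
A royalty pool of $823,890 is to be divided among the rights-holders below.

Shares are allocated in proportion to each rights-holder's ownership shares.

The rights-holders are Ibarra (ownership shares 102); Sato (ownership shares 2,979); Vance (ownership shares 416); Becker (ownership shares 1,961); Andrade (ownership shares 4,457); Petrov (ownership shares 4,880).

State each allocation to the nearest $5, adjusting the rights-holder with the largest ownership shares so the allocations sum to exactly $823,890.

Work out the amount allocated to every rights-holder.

Ownership shares total: 14,795.
Unrounded shares: Ibarra 102/14,795 × $823,890 = 5,680.08; Sato 2,979/14,795 × $823,890 = 165,891.74; Vance 416/14,795 × $823,890 = 23,165.82; Becker 1,961/14,795 × $823,890 = 109,202.32; Andrade 4,457/14,795 × $823,890 = 248,197.21; Petrov 4,880/14,795 × $823,890 = 271,752.84.
Rounded to nearest $5: Ibarra $5,680; Sato $165,890; Vance $23,165; Becker $109,200; Andrade $248,195; Petrov $271,755. Sum = $823,885.
Difference $823,890 − $823,885 = +$5 applied to largest ownership shares (Petrov): Petrov becomes $271,760.

Ibarra: $5,680 | Sato: $165,890 | Vance: $23,165 | Becker: $109,200 | Andrade: $248,195 | Petrov: $271,760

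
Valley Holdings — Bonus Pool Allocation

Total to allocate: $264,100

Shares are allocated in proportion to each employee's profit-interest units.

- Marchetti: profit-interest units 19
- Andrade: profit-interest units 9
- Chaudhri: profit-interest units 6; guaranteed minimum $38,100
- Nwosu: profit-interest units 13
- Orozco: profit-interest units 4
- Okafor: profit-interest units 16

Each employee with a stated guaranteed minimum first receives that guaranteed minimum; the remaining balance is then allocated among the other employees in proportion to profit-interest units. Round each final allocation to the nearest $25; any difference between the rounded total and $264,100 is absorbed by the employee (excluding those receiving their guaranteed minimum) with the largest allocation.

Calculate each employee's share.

Marchetti: $70,375 · Andrade: $33,350 · Chaudhri: $38,100 · Nwosu: $48,175 · Orozco: $14,825 · Okafor: $59,275

Fund the minimums — Chaudhri $38,100. Balance $226,000.
Balance split over remaining profit-interest units 61: Marchetti 70,393.44 → $70,400; Andrade 33,344.26 → $33,350; Nwosu 48,163.93 → $48,175; Orozco 14,819.67 → $14,825; Okafor 59,278.69 → $59,275.
Rounding difference −$25 applied to Marchetti → $70,375.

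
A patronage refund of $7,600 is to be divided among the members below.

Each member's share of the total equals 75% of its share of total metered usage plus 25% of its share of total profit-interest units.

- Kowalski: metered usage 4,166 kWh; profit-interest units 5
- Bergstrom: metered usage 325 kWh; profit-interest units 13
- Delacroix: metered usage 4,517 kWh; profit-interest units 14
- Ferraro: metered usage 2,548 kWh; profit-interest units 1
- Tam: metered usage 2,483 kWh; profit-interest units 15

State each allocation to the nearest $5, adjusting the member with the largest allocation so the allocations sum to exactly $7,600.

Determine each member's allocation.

Kowalski: $1,890 | Bergstrom: $645 | Delacroix: $2,390 | Ferraro: $1,075 | Tam: $1,600

Metered usage total 14,039; profit-interest units total 48.
Blended shares (75% metered usage + 25% profit-interest units): Kowalski 0.2486; Bergstrom 0.0851; Delacroix 0.3142; Ferraro 0.1413; Tam 0.2108.
Pro-rata amounts: Kowalski 1,889.36; Bergstrom 646.54; Delacroix 2,388.12; Ferraro 1,074.10; Tam 1,601.88.
Rounded to nearest $5: Kowalski $1,890; Bergstrom $645; Delacroix $2,390; Ferraro $1,075; Tam $1,600. Sum = $7,600.
No rounding difference to absorb.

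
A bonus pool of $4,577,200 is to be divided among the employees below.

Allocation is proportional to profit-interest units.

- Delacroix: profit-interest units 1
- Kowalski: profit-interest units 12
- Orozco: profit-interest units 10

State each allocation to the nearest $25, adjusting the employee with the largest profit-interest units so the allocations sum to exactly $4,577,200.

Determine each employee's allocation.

Total profit-interest units = 23.
Raw shares: Delacroix 1/23 × $4,577,200 = 199,008.70; Kowalski 12/23 × $4,577,200 = 2,388,104.35; Orozco 10/23 × $4,577,200 = 1,990,086.96.
Rounded to nearest $25: Delacroix $199,000; Kowalski $2,388,100; Orozco $1,990,075. Sum = $4,577,175.
Difference $4,577,200 − $4,577,175 = +$25 applied to largest profit-interest units (Kowalski): Kowalski becomes $2,388,125.

Delacroix: $199,000 | Kowalski: $2,388,125 | Orozco: $1,990,075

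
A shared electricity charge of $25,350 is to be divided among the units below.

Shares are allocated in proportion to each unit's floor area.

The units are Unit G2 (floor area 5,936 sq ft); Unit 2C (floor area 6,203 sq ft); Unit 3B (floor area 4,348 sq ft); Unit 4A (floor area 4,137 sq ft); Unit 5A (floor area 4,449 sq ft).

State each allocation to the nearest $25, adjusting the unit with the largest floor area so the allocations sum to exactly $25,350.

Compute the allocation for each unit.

Total floor area = 5,936 + 6,203 + 4,348 + 4,137 + 4,449 = 25,073.
Unrounded shares: Unit G2 6,001.58; Unit 2C 6,271.53; Unit 3B 4,396.04; Unit 4A 4,182.70; Unit 5A 4,498.15.
At nearest $25: Unit G2 $6,000; Unit 2C $6,275; Unit 3B $4,400; Unit 4A $4,175; Unit 5A $4,500. Sum = $25,350.
Rounded total matches; no reconciliation needed.

Unit G2: $6,000 · Unit 2C: $6,275 · Unit 3B: $4,400 · Unit 4A: $4,175 · Unit 5A: $4,500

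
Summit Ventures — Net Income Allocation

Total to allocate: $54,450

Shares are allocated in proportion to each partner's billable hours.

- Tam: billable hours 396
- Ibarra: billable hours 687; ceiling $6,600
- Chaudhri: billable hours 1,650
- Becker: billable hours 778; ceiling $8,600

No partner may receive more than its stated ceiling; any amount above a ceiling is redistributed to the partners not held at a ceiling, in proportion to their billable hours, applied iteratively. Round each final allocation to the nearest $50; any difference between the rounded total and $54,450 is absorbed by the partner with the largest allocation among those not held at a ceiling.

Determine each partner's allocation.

Tam: $7,600; Ibarra: $6,600; Chaudhri: $31,650; Becker: $8,600

Total billable hours = 3,511.
Unconstrained shares: Tam 6,141.33; Ibarra 10,654.27; Chaudhri 25,588.86; Becker 12,065.54.
Capped: Ibarra ($6,600), Becker ($8,600); balance $39,250 reallocated over remaining billable hours 2,046.
Shares after redistribution: Tam 7,596.77 → $7,600; Chaudhri 31,653.23 → $31,650.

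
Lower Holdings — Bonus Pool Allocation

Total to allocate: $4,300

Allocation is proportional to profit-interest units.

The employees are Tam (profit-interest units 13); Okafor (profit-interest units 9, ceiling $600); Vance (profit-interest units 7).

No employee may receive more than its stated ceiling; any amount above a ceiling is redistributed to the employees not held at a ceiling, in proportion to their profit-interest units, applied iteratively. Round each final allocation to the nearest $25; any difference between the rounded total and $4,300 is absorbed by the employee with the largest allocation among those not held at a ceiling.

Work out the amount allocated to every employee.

Total profit-interest units = 29.
Proportional shares (ignoring caps): Tam 1,927.59; Okafor 1,334.48; Vance 1,037.93.
Capped: Okafor ($600); balance $3,700 reallocated over remaining profit-interest units 20.
Redistributed shares: Tam 2,405.00 → $2,400; Vance 1,295.00 → $1,300.

Tam: $2,400; Okafor: $600; Vance: $1,300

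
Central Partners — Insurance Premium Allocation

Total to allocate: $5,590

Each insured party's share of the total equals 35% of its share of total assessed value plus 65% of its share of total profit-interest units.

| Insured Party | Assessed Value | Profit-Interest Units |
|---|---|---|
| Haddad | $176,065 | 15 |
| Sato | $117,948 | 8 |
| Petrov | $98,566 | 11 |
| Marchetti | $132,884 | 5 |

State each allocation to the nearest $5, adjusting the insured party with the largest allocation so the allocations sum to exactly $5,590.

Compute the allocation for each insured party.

Totals — assessed value 525,463, profit-interest units 39.
Blended shares (35% assessed value + 65% profit-interest units): Haddad 0.3673; Sato 0.2119; Petrov 0.2490; Marchetti 0.1718.
Raw shares: Haddad 2,053.06; Sato 1,184.50; Petrov 1,391.83; Marchetti 960.61.
At nearest $5: Haddad $2,055; Sato $1,185; Petrov $1,390; Marchetti $960. Sum = $5,590.
Sum already equals the total — no adjustment.

Haddad: $2,055; Sato: $1,185; Petrov: $1,390; Marchetti: $960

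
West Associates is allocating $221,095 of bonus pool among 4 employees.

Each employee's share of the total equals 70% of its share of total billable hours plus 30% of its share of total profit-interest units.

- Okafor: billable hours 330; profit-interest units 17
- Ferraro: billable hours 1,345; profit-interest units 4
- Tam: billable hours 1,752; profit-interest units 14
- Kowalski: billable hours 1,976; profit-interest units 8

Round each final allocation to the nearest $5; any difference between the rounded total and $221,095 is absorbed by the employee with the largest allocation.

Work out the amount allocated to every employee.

Okafor: $35,675 | Ferraro: $44,695 | Tam: $71,785 | Kowalski: $68,940

Billable hours total 5,403; profit-interest units total 43.
Composite weights (70% billable hours + 30% profit-interest units): Okafor 0.1614; Ferraro 0.2022; Tam 0.3247; Kowalski 0.3118.
Raw shares: Okafor 35,675.60; Ferraro 44,697.01; Tam 71,780.58; Kowalski 68,941.82.
Rounded to nearest $5: Okafor $35,675; Ferraro $44,695; Tam $71,780; Kowalski $68,940. Sum = $221,090.
Difference $221,095 − $221,090 = +$5 applied to largest allocation (Tam): Tam becomes $71,785.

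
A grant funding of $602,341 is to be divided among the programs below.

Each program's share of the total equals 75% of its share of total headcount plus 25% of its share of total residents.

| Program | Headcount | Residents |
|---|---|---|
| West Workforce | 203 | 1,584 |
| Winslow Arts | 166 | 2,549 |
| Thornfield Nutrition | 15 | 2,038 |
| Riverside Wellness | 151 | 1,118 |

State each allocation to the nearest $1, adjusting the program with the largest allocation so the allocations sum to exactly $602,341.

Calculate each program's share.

West Workforce: $204,138 · Winslow Arts: $192,831 · Thornfield Nutrition: $54,770 · Riverside Wellness: $150,602

Totals — headcount 535, residents 7,289.
Composite weights (75% headcount + 25% residents): West Workforce 0.3389; Winslow Arts 0.3201; Thornfield Nutrition 0.0909; Riverside Wellness 0.2500.
Raw shares: West Workforce 204,138.11; Winslow Arts 192,831.36; Thornfield Nutrition 54,769.59; Riverside Wellness 150,601.93.
At nearest $1: West Workforce $204,138; Winslow Arts $192,831; Thornfield Nutrition $54,770; Riverside Wellness $150,602. Sum = $602,341.
No rounding difference to absorb.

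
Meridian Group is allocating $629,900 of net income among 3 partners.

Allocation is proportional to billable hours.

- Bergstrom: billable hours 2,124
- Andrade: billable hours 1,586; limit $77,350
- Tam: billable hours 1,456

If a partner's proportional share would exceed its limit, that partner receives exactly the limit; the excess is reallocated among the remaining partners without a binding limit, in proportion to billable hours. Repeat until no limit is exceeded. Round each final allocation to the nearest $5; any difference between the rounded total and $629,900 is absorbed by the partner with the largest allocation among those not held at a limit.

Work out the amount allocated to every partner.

Total billable hours = 5,166.
Proportional shares (ignoring caps): Bergstrom 258,983.28; Andrade 193,383.93; Tam 177,532.79.
Held at cap: Andrade ($77,350); remaining pool $552,550 reallocated over remaining billable hours 3,580.
Redistributed shares: Bergstrom 327,825.75 → $327,825; Tam 224,724.25 → $224,725.

Bergstrom: $327,825; Andrade: $77,350; Tam: $224,725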